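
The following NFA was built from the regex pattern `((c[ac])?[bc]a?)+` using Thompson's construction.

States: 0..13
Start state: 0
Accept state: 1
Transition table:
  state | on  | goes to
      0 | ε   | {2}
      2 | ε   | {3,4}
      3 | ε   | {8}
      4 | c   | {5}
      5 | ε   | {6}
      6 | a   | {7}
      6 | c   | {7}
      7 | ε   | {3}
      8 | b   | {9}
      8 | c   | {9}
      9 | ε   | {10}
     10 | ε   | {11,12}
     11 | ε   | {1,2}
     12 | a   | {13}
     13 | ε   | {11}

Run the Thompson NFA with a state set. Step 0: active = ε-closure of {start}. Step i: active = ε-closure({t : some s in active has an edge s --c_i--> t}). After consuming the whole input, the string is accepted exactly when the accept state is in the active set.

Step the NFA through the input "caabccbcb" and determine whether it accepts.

Answer: REJECT

Steps:
S₀ = ε-closure({0}) = {0,2,3,4,8}
'c' @ 1: {1,2,3,4,5,6,8,9,10,11,12}  ✓accept
'a' @ 2: {1,2,3,4,7,8,11,13}  ✓accept
'a' @ 3: {}  — no active states
rest 'bccbcb' ignored (set empty)
after full input: {}  (accept=1 not in)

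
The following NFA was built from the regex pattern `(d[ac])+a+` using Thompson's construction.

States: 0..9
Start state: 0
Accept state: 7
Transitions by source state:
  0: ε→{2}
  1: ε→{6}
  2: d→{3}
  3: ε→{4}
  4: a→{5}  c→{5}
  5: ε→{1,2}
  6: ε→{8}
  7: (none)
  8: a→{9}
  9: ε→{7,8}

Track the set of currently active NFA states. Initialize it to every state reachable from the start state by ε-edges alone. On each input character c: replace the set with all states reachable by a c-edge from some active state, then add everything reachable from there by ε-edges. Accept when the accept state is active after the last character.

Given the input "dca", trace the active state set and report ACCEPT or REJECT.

S₀ = ε-closure({0}) = {0,2}
'd' @ 1: {3,4}
'c' @ 2: {1,2,5,6,8}
'a' @ 3: {7,8,9}  [accepting]
final: {7,8,9}; accept 7 in set

Answer: ACCEPT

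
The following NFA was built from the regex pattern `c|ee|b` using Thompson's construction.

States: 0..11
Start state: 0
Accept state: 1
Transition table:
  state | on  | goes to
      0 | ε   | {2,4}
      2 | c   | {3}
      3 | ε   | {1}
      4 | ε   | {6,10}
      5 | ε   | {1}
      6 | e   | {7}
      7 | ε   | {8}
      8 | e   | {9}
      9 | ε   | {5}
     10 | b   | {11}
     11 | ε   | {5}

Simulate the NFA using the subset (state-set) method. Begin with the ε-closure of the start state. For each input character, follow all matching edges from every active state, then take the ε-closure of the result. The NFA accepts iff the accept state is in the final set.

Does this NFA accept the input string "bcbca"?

Answer: REJECT

Trace:
initial (ε-close {0}): {0,2,4,6,10}
'b' @ 1: {1,5,11}  (accept∈set)
'c' @ 2: {}  — no active states
rest 'bca' ignored (set empty)
after full input: {}  (accept=1 not in)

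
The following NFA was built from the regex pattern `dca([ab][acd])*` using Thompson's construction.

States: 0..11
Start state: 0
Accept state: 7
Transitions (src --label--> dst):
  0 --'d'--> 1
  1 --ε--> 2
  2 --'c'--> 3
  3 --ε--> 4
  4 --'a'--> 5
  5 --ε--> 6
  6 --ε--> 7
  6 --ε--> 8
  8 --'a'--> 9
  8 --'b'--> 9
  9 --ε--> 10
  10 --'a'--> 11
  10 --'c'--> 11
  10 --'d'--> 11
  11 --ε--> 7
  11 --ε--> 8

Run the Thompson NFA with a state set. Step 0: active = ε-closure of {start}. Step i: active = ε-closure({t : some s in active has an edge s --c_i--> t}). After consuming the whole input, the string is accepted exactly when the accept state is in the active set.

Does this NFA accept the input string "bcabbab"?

S₀ = ε-closure({0}) = {0}
'b' @ 1: {}  — no active states
rest 'cabbab' ignored (set empty)
after full input: {}  (accept=7 not in)

Answer: REJECT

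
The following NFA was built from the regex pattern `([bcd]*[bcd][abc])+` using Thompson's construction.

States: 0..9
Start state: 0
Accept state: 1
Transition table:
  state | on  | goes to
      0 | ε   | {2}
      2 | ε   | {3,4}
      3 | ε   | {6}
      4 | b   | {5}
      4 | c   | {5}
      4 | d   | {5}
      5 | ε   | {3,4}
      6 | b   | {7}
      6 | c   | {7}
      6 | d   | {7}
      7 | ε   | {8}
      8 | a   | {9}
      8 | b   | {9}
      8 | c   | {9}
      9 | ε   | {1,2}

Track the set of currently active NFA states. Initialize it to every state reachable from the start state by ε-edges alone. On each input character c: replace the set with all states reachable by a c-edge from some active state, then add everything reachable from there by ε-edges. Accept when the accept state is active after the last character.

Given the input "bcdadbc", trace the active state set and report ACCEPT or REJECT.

start: ε-closure({0}) = {0,2,3,4,6}
'b' @ 1: {3,4,5,6,7,8}
'c' @ 2: {1,2,3,4,5,6,7,8,9}  ✓accept
'd' @ 3: {3,4,5,6,7,8}
'a' @ 4: {1,2,3,4,6,9}  ✓accept
'd' @ 5: {3,4,5,6,7,8}
'b' @ 6: {1,2,3,4,5,6,7,8,9}  ✓accept
'c' @ 7: {1,2,3,4,5,6,7,8,9}  ✓accept
end set {1,2,3,4,5,6,7,8,9} — state 1 in

Answer: ACCEPT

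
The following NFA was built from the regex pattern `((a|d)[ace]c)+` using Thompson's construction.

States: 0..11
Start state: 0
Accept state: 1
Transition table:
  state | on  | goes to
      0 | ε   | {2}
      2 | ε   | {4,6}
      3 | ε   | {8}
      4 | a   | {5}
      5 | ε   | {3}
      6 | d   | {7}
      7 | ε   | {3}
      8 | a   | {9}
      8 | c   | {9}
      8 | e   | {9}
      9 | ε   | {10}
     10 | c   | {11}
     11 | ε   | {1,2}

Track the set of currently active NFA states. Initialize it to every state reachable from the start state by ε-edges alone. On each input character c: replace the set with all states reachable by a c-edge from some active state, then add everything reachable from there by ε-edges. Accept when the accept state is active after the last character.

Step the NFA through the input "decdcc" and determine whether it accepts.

Answer: ACCEPT

Derivation:
S₀ = ε-closure({0}) = {0,2,4,6}
'd' @ 1: {3,7,8}
'e' @ 2: {9,10}
'c' @ 3: {1,2,4,6,11}  [accepting]
'd' @ 4: {3,7,8}
'c' @ 5: {9,10}
'c' @ 6: {1,2,4,6,11}  [accepting]
final: {1,2,4,6,11}; accept 1 in set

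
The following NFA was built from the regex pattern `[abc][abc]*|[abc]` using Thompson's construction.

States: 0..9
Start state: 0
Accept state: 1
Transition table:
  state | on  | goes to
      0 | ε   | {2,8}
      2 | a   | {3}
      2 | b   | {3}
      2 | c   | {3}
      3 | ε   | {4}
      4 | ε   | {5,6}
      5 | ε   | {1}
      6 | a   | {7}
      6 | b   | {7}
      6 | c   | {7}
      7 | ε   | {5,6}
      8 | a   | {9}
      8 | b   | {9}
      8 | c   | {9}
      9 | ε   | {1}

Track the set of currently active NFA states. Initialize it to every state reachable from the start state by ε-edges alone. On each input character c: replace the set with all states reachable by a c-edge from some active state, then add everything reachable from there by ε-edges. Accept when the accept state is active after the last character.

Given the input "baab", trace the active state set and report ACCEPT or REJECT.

start: ε-closure({0}) = {0,2,8}
'b' @ 1: {1,3,4,5,6,9}  [accepting]
'a' @ 2: {1,5,6,7}  [accepting]
'a' @ 3: {1,5,6,7}  [accepting]
'b' @ 4: {1,5,6,7}  [accepting]
end set {1,5,6,7} — state 1 in

Answer: ACCEPT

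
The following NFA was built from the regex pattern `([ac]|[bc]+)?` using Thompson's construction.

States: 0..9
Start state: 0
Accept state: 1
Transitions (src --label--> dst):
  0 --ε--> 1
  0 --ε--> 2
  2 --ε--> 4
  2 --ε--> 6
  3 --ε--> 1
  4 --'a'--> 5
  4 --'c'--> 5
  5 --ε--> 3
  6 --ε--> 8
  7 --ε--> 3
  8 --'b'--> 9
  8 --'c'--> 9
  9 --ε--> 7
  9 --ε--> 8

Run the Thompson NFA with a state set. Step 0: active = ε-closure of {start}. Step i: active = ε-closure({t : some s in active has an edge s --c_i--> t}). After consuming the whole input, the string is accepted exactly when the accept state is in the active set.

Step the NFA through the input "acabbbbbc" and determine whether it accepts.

Answer: REJECT

Steps:
start: ε-closure({0}) = {0,1,2,4,6,8}
'a' @ 1: {1,3,5}  (accept∈set)
'c' @ 2: {}  — state set empty
rest 'abbbbbc' ignored (set empty)
end set {} — state 1 not in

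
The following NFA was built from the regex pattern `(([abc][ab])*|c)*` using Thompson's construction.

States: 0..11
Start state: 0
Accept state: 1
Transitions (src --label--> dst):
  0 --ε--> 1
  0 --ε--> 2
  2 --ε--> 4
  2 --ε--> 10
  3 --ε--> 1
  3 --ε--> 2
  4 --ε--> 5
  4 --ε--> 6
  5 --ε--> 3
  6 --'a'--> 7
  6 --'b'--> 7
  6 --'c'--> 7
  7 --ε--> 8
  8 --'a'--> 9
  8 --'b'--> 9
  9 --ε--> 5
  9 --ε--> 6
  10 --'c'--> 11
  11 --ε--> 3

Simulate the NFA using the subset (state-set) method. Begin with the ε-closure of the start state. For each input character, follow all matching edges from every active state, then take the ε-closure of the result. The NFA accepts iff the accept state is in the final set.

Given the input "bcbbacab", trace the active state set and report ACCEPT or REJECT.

Answer: REJECT

Derivation:
initial (ε-close {0}): {0,1,2,3,4,5,6,10}
'b' @ 1: {7,8}
'c' @ 2: {}  — no active states
rest 'bbacab' ignored (set empty)
after full input: {}  (accept=1 not in)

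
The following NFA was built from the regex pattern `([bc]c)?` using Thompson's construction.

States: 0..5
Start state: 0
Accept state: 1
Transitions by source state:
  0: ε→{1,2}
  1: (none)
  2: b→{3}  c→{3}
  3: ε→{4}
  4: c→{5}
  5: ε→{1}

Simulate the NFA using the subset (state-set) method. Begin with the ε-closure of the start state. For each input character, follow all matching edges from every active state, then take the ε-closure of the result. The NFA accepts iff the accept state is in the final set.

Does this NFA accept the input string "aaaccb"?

Answer: REJECT

Derivation:
S₀ = ε-closure({0}) = {0,1,2}
'a' @ 1: {}  — dead — no transitions
rest 'aaccb' ignored (set empty)
final: {}; accept 1 not in set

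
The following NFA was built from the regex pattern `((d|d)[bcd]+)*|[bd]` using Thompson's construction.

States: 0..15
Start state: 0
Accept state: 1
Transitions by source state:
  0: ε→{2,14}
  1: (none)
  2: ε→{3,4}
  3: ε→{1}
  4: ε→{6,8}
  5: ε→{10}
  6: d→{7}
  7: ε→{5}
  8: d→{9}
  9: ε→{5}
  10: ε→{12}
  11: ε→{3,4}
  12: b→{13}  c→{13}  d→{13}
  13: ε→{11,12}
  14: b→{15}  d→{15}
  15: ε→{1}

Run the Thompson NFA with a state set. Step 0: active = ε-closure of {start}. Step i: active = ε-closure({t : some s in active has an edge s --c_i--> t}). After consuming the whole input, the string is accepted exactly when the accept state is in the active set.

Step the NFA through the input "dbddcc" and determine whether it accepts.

Answer: ACCEPT

Derivation:
S₀ = ε-closure({0}) = {0,1,2,3,4,6,8,14}
'd' @ 1: {1,5,7,9,10,12,15}  [accepting]
'b' @ 2: {1,3,4,6,8,11,12,13}  [accepting]
'd' @ 3: {1,3,4,5,6,7,8,9,10,11,12,13}  [accepting]
'd' @ 4: {1,3,4,5,6,7,8,9,10,11,12,13}  [accepting]
'c' @ 5: {1,3,4,6,8,11,12,13}  [accepting]
'c' @ 6: {1,3,4,6,8,11,12,13}  [accepting]
end set {1,3,4,6,8,11,12,13} — state 1 in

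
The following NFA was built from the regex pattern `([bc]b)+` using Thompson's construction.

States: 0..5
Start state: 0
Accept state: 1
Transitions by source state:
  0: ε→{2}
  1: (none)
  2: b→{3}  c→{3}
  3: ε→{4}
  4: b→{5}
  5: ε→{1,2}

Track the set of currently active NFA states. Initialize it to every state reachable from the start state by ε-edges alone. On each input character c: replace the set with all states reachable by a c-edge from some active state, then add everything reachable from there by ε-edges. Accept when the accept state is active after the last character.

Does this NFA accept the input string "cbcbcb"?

Answer: ACCEPT

Derivation:
S₀ = ε-closure({0}) = {0,2}
'c' @ 1: {3,4}
'b' @ 2: {1,2,5}  ✓accept
'c' @ 3: {3,4}
'b' @ 4: {1,2,5}  ✓accept
'c' @ 5: {3,4}
'b' @ 6: {1,2,5}  ✓accept
end set {1,2,5} — state 1 in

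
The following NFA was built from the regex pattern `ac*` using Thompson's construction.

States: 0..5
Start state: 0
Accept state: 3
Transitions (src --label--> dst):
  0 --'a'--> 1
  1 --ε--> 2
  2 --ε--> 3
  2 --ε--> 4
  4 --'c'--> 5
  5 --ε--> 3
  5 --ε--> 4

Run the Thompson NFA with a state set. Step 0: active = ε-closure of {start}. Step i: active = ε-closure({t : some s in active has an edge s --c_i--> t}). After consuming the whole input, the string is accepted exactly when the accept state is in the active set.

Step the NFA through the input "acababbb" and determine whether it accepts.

S₀ = ε-closure({0}) = {0}
'a' @ 1: {1,2,3,4}  ✓accept
'c' @ 2: {3,4,5}  ✓accept
'a' @ 3: {}  — dead — no transitions
rest 'babbb' ignored (set empty)
after full input: {}  (accept=3 not in)

Answer: REJECT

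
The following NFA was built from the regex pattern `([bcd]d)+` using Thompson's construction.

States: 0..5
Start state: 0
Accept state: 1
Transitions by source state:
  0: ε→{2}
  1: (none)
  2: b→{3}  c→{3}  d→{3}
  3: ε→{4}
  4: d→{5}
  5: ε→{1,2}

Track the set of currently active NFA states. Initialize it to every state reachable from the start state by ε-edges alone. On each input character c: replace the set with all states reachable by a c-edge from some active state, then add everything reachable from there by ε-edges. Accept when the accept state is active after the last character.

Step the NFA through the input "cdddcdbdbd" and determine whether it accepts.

initial (ε-close {0}): {0,2}
'c' @ 1: {3,4}
'd' @ 2: {1,2,5}  ✓accept
'd' @ 3: {3,4}
'd' @ 4: {1,2,5}  ✓accept
'c' @ 5: {3,4}
'd' @ 6: {1,2,5}  ✓accept
'b' @ 7: {3,4}
'd' @ 8: {1,2,5}  ✓accept
'b' @ 9: {3,4}
'd' @ 10: {1,2,5}  ✓accept
final: {1,2,5}; accept 1 in set

Answer: ACCEPT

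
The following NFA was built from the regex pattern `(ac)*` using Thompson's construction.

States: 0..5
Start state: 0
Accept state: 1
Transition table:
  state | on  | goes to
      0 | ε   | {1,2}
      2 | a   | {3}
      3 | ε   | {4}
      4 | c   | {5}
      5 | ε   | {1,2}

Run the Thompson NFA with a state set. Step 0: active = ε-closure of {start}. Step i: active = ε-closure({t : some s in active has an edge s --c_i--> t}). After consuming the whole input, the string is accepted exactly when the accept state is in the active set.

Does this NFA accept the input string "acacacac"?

S₀ = ε-closure({0}) = {0,1,2}
'a' @ 1: {3,4}
'c' @ 2: {1,2,5}  ✓accept
'a' @ 3: {3,4}
'c' @ 4: {1,2,5}  ✓accept
'a' @ 5: {3,4}
'c' @ 6: {1,2,5}  ✓accept
'a' @ 7: {3,4}
'c' @ 8: {1,2,5}  ✓accept
final: {1,2,5}; accept 1 in set

Answer: ACCEPT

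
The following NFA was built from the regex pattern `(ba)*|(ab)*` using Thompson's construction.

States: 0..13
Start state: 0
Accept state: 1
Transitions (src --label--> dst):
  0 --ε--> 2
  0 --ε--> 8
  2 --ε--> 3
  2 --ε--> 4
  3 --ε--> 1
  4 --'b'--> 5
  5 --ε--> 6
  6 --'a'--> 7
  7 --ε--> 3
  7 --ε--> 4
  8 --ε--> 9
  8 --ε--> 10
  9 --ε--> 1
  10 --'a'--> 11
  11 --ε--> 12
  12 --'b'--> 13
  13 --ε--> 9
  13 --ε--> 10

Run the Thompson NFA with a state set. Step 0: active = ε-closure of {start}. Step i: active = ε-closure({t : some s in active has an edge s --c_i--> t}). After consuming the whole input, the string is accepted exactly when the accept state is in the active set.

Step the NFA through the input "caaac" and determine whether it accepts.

start: ε-closure({0}) = {0,1,2,3,4,8,9,10}
'c' @ 1: {}  — dead — no transitions
rest 'aaac' ignored (set empty)
end set {} — state 1 not in

Answer: REJECT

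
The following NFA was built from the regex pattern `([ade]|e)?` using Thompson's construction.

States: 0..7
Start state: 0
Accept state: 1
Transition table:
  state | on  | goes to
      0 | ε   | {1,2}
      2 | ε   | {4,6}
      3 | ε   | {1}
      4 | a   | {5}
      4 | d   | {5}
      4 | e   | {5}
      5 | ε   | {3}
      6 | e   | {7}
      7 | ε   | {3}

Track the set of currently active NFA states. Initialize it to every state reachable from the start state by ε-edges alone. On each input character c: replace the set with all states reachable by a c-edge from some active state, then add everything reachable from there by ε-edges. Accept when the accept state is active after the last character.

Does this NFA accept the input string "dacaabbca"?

Answer: REJECT

Trace:
S₀ = ε-closure({0}) = {0,1,2,4,6}
'd' @ 1: {1,3,5}  ✓accept
'a' @ 2: {}  — no active states
rest 'caabbca' ignored (set empty)
final: {}; accept 1 not in set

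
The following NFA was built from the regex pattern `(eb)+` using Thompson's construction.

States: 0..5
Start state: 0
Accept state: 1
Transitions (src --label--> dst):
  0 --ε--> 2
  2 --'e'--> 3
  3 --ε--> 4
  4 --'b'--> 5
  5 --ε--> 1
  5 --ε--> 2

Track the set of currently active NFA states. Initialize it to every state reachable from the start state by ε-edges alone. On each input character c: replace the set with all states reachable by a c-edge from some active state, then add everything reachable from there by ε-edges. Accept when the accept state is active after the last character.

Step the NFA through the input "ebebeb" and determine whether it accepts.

S₀ = ε-closure({0}) = {0,2}
'e' @ 1: {3,4}
'b' @ 2: {1,2,5}  (accept∈set)
'e' @ 3: {3,4}
'b' @ 4: {1,2,5}  (accept∈set)
'e' @ 5: {3,4}
'b' @ 6: {1,2,5}  (accept∈set)
end set {1,2,5} — state 1 in

Answer: ACCEPT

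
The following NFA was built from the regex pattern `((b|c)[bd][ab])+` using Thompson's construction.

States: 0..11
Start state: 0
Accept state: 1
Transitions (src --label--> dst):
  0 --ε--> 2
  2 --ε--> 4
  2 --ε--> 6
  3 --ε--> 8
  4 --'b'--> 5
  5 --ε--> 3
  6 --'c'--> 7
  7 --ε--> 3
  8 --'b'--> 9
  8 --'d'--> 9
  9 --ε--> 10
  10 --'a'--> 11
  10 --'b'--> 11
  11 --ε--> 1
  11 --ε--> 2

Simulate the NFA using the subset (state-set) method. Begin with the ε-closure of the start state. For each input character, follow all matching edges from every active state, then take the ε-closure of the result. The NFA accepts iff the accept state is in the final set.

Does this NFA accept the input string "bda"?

Answer: ACCEPT

Trace:
initial (ε-close {0}): {0,2,4,6}
'b' @ 1: {3,5,8}
'd' @ 2: {9,10}
'a' @ 3: {1,2,4,6,11}  ✓accept
final: {1,2,4,6,11}; accept 1 in set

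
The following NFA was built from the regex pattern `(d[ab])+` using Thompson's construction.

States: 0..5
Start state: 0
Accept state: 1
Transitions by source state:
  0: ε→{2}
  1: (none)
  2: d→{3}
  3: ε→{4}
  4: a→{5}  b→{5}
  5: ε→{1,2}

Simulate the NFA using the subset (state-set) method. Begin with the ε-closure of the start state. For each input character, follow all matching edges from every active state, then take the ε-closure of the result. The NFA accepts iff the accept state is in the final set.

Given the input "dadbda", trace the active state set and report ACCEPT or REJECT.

initial (ε-close {0}): {0,2}
'd' @ 1: {3,4}
'a' @ 2: {1,2,5}  (accept∈set)
'd' @ 3: {3,4}
'b' @ 4: {1,2,5}  (accept∈set)
'd' @ 5: {3,4}
'a' @ 6: {1,2,5}  (accept∈set)
after full input: {1,2,5}  (accept=1 in)

Answer: ACCEPT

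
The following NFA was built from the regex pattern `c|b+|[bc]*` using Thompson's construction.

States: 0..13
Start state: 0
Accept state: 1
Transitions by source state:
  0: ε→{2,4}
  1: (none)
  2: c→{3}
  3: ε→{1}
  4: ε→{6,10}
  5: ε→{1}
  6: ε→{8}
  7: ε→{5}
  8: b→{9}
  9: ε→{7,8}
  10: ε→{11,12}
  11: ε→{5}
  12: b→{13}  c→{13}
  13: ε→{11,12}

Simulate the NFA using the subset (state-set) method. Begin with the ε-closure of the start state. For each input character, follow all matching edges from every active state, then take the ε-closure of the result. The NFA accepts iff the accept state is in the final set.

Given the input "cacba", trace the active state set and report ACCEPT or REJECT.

initial (ε-close {0}): {0,1,2,4,5,6,8,10,11,12}
'c' @ 1: {1,3,5,11,12,13}  ✓accept
'a' @ 2: {}  — no active states
rest 'cba' ignored (set empty)
final: {}; accept 1 not in set

Answer: REJECT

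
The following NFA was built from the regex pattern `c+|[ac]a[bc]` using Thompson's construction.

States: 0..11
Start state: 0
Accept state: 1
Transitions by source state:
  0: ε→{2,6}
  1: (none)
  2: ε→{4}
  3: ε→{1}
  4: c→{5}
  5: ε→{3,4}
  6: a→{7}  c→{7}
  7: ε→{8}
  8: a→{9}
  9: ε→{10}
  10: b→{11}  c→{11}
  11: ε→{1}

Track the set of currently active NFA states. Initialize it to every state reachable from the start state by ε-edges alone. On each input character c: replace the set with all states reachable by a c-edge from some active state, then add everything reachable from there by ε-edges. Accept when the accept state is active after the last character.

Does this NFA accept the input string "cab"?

start: ε-closure({0}) = {0,2,4,6}
'c' @ 1: {1,3,4,5,7,8}  ✓accept
'a' @ 2: {9,10}
'b' @ 3: {1,11}  ✓accept
final: {1,11}; accept 1 in set

Answer: ACCEPT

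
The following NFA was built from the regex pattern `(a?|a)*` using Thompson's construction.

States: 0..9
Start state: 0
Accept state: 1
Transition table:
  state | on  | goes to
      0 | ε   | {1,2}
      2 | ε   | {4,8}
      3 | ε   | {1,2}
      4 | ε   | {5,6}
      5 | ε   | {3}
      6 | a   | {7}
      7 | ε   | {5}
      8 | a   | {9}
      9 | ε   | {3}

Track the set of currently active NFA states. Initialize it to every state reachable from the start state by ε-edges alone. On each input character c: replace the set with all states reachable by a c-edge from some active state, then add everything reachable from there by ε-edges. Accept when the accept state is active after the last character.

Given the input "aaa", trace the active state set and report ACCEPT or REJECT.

Answer: ACCEPT

Trace:
start: ε-closure({0}) = {0,1,2,3,4,5,6,8}
'a' @ 1: {1,2,3,4,5,6,7,8,9}  (accept∈set)
'a' @ 2: {1,2,3,4,5,6,7,8,9}  (accept∈set)
'a' @ 3: {1,2,3,4,5,6,7,8,9}  (accept∈set)
end set {1,2,3,4,5,6,7,8,9} — state 1 in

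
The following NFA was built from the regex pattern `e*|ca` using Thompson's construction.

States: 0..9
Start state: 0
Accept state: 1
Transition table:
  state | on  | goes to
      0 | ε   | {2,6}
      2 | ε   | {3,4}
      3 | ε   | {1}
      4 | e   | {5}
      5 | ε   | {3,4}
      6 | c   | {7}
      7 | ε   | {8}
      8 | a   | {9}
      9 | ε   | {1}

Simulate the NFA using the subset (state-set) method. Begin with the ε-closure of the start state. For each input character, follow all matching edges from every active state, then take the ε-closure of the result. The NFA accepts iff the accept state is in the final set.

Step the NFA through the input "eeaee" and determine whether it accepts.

Answer: REJECT

Derivation:
start: ε-closure({0}) = {0,1,2,3,4,6}
'e' @ 1: {1,3,4,5}  ✓accept
'e' @ 2: {1,3,4,5}  ✓accept
'a' @ 3: {}  — no active states
rest 'ee' ignored (set empty)
after full input: {}  (accept=1 not in)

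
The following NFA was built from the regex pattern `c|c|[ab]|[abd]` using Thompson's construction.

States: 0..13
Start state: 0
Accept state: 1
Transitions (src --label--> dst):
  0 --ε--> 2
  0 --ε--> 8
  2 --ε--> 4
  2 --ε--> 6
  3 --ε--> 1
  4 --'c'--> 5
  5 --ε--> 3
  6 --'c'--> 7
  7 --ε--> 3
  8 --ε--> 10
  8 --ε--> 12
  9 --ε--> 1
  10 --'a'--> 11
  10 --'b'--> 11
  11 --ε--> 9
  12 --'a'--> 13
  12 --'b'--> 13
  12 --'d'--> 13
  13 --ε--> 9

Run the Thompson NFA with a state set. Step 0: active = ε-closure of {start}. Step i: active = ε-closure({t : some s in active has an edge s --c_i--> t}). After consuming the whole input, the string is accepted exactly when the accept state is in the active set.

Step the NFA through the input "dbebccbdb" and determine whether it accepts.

S₀ = ε-closure({0}) = {0,2,4,6,8,10,12}
'd' @ 1: {1,9,13}  (accept∈set)
'b' @ 2: {}  — state set empty
rest 'ebccbdb' ignored (set empty)
final: {}; accept 1 not in set

Answer: REJECT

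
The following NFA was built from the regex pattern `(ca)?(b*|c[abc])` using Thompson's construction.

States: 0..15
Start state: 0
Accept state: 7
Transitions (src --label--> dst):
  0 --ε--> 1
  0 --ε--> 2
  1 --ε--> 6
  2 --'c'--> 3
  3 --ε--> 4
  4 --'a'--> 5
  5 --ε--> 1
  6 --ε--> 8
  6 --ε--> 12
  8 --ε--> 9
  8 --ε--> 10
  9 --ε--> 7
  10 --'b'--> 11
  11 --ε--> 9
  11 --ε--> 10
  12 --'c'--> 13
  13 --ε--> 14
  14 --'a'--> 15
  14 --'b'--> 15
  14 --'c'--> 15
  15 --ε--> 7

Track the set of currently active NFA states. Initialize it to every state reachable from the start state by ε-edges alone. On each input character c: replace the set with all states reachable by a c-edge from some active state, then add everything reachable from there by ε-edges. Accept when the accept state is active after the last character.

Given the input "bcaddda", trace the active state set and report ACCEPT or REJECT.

initial (ε-close {0}): {0,1,2,6,7,8,9,10,12}
'b' @ 1: {7,9,10,11}  [accepting]
'c' @ 2: {}  — state set empty
rest 'addda' ignored (set empty)
final: {}; accept 7 not in set

Answer: REJECT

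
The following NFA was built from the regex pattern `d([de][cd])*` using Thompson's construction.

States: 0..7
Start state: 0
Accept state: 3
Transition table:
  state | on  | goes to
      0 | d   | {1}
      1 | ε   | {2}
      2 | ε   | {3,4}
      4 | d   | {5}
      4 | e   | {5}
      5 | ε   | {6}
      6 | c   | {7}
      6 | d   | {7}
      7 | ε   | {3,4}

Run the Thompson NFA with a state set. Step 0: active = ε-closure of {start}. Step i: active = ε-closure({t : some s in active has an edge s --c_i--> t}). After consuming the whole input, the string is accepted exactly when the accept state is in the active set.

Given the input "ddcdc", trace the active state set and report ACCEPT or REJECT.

Answer: ACCEPT

Trace:
initial (ε-close {0}): {0}
'd' @ 1: {1,2,3,4}  (accept∈set)
'd' @ 2: {5,6}
'c' @ 3: {3,4,7}  (accept∈set)
'd' @ 4: {5,6}
'c' @ 5: {3,4,7}  (accept∈set)
after full input: {3,4,7}  (accept=3 in)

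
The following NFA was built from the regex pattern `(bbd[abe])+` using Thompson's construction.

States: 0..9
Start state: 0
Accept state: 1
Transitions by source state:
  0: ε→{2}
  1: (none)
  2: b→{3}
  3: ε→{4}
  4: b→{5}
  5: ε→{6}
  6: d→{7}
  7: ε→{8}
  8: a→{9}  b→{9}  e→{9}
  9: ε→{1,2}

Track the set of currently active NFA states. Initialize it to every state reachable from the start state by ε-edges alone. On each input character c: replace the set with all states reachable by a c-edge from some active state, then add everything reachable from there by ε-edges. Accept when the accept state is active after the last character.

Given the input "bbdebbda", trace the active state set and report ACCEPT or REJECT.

Answer: ACCEPT

Steps:
start: ε-closure({0}) = {0,2}
'b' @ 1: {3,4}
'b' @ 2: {5,6}
'd' @ 3: {7,8}
'e' @ 4: {1,2,9}  (accept∈set)
'b' @ 5: {3,4}
'b' @ 6: {5,6}
'd' @ 7: {7,8}
'a' @ 8: {1,2,9}  (accept∈set)
end set {1,2,9} — state 1 in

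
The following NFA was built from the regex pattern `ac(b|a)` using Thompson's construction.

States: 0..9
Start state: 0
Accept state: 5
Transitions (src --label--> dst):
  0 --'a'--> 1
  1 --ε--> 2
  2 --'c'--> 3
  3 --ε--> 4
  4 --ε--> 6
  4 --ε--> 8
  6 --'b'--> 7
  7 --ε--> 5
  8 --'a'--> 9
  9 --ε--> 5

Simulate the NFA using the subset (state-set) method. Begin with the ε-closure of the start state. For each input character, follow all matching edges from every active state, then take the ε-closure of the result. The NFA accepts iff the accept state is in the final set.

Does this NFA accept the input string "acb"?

start: ε-closure({0}) = {0}
'a' @ 1: {1,2}
'c' @ 2: {3,4,6,8}
'b' @ 3: {5,7}  (accept∈set)
end set {5,7} — state 5 in

Answer: ACCEPT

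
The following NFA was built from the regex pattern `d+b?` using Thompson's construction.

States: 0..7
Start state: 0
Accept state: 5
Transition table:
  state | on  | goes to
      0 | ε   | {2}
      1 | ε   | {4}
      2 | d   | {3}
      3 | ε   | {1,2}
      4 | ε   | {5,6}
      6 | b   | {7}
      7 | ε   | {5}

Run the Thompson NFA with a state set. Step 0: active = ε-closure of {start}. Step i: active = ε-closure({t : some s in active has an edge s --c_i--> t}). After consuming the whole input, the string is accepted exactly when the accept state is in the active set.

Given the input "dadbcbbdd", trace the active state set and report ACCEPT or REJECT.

start: ε-closure({0}) = {0,2}
'd' @ 1: {1,2,3,4,5,6}  ✓accept
'a' @ 2: {}  — state set empty
rest 'dbcbbdd' ignored (set empty)
after full input: {}  (accept=5 not in)

Answer: REJECT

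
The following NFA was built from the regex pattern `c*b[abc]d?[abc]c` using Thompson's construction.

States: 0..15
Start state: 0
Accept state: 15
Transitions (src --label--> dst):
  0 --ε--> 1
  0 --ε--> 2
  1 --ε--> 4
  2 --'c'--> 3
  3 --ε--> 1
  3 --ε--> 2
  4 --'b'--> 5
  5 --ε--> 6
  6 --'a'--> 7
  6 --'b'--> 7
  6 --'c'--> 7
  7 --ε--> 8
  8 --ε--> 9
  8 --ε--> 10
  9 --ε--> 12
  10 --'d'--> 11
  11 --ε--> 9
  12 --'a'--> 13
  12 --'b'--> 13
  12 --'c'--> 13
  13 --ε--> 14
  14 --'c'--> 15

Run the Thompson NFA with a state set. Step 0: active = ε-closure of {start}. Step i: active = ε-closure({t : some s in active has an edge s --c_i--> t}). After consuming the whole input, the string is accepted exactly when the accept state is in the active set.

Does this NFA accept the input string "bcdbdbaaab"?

Answer: REJECT

Steps:
S₀ = ε-closure({0}) = {0,1,2,4}
'b' @ 1: {5,6}
'c' @ 2: {7,8,9,10,12}
'd' @ 3: {9,11,12}
'b' @ 4: {13,14}
'd' @ 5: {}  — state set empty
rest 'baaab' ignored (set empty)
final: {}; accept 15 not in set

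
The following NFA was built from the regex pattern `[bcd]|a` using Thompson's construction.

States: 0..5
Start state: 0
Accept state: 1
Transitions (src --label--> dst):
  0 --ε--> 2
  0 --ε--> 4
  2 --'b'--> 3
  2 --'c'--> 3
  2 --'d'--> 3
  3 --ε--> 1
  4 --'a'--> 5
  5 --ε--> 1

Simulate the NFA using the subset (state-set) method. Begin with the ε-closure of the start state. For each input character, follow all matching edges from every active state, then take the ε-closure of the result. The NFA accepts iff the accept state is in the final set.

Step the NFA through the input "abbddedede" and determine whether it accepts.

start: ε-closure({0}) = {0,2,4}
'a' @ 1: {1,5}  [accepting]
'b' @ 2: {}  — no active states
rest 'bddedede' ignored (set empty)
after full input: {}  (accept=1 not in)

Answer: REJECT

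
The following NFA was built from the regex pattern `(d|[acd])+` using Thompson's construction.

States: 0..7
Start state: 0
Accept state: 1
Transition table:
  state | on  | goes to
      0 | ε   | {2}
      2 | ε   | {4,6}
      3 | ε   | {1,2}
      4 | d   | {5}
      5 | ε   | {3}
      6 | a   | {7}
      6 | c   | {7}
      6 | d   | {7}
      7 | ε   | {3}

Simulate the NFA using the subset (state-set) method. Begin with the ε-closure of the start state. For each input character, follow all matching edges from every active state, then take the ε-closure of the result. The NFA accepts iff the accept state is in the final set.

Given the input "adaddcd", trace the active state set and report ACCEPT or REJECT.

S₀ = ε-closure({0}) = {0,2,4,6}
'a' @ 1: {1,2,3,4,6,7}  ✓accept
'd' @ 2: {1,2,3,4,5,6,7}  ✓accept
'a' @ 3: {1,2,3,4,6,7}  ✓accept
'd' @ 4: {1,2,3,4,5,6,7}  ✓accept
'd' @ 5: {1,2,3,4,5,6,7}  ✓accept
'c' @ 6: {1,2,3,4,6,7}  ✓accept
'd' @ 7: {1,2,3,4,5,6,7}  ✓accept
end set {1,2,3,4,5,6,7} — state 1 in

Answer: ACCEPT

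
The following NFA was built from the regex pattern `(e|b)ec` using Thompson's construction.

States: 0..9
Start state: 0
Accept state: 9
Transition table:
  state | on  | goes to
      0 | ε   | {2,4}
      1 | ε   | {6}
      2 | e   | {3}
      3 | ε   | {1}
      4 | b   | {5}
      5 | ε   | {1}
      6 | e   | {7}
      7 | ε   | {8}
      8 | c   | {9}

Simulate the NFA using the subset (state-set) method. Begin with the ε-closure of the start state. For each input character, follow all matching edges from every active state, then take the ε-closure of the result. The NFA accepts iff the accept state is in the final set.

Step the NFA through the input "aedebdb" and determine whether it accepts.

Answer: REJECT

Derivation:
start: ε-closure({0}) = {0,2,4}
'a' @ 1: {}  — no active states
rest 'edebdb' ignored (set empty)
after full input: {}  (accept=9 not in)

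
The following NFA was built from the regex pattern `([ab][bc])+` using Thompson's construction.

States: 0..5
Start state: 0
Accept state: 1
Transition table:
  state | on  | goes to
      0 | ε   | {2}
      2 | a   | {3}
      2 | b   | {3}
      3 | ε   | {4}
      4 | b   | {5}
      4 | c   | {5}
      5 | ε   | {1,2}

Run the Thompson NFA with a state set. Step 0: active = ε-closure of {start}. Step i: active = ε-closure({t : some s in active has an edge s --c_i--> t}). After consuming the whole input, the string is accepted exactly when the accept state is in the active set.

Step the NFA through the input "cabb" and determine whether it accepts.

Answer: REJECT

Steps:
S₀ = ε-closure({0}) = {0,2}
'c' @ 1: {}  — state set empty
rest 'abb' ignored (set empty)
end set {} — state 1 not in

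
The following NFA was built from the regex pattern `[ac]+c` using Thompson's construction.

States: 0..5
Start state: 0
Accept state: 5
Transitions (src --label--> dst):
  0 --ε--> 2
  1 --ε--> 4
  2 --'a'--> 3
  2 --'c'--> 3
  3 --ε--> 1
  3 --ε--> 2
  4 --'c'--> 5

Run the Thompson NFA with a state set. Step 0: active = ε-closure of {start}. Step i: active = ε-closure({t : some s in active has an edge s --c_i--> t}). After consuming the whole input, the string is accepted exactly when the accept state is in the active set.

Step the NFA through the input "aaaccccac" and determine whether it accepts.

S₀ = ε-closure({0}) = {0,2}
'a' @ 1: {1,2,3,4}
'a' @ 2: {1,2,3,4}
'a' @ 3: {1,2,3,4}
'c' @ 4: {1,2,3,4,5}  (accept∈set)
'c' @ 5: {1,2,3,4,5}  (accept∈set)
'c' @ 6: {1,2,3,4,5}  (accept∈set)
'c' @ 7: {1,2,3,4,5}  (accept∈set)
'a' @ 8: {1,2,3,4}
'c' @ 9: {1,2,3,4,5}  (accept∈set)
final: {1,2,3,4,5}; accept 5 in set

Answer: ACCEPT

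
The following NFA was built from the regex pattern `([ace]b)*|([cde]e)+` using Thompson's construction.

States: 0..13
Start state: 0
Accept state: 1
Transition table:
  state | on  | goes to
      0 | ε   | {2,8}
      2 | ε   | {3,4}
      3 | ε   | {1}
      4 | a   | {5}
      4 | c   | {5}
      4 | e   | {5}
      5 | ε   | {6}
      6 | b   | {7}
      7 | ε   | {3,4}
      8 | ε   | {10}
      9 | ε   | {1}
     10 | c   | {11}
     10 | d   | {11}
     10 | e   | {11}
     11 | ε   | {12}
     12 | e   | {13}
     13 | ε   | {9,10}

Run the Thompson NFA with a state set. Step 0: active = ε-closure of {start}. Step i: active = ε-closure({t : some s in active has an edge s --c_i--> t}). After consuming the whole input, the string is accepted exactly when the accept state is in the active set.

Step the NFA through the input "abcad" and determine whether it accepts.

start: ε-closure({0}) = {0,1,2,3,4,8,10}
'a' @ 1: {5,6}
'b' @ 2: {1,3,4,7}  (accept∈set)
'c' @ 3: {5,6}
'a' @ 4: {}  — dead — no transitions
rest 'd' ignored (set empty)
end set {} — state 1 not in

Answer: REJECT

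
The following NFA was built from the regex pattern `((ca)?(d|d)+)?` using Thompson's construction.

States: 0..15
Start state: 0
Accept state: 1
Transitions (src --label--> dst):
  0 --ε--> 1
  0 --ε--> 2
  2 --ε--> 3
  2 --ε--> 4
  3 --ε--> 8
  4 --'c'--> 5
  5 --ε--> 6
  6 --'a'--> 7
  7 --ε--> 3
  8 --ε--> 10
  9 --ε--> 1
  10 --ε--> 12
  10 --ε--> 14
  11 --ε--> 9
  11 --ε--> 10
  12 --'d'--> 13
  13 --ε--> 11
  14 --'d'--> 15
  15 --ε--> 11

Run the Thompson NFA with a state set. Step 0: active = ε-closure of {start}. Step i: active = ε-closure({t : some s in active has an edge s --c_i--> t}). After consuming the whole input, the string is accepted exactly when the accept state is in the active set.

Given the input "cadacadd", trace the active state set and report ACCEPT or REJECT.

start: ε-closure({0}) = {0,1,2,3,4,8,10,12,14}
'c' @ 1: {5,6}
'a' @ 2: {3,7,8,10,12,14}
'd' @ 3: {1,9,10,11,12,13,14,15}  (accept∈set)
'a' @ 4: {}  — no active states
rest 'cadd' ignored (set empty)
end set {} — state 1 not in

Answer: REJECT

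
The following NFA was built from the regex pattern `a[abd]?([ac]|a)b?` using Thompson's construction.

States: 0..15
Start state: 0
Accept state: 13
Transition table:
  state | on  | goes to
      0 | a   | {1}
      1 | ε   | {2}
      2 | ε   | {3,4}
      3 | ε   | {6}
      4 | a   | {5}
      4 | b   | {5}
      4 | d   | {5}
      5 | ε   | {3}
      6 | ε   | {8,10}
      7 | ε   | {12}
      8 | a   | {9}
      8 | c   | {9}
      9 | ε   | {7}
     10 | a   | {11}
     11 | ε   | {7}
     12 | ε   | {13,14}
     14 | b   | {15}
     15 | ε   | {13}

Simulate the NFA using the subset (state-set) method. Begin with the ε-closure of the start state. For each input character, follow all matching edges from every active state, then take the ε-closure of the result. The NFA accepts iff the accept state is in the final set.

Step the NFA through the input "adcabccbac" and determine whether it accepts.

start: ε-closure({0}) = {0}
'a' @ 1: {1,2,3,4,6,8,10}
'd' @ 2: {3,5,6,8,10}
'c' @ 3: {7,9,12,13,14}  [accepting]
'a' @ 4: {}  — state set empty
rest 'bccbac' ignored (set empty)
after full input: {}  (accept=13 not in)

Answer: REJECT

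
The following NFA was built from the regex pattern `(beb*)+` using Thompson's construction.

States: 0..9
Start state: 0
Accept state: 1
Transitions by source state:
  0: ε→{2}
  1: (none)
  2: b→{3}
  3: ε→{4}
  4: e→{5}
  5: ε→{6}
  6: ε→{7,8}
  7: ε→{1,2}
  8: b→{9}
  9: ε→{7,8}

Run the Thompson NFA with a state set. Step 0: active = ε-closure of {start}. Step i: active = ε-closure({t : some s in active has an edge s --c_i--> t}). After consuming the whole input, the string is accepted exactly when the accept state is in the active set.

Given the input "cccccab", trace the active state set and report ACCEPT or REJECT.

initial (ε-close {0}): {0,2}
'c' @ 1: {}  — state set empty
rest 'ccccab' ignored (set empty)
after full input: {}  (accept=1 not in)

Answer: REJECT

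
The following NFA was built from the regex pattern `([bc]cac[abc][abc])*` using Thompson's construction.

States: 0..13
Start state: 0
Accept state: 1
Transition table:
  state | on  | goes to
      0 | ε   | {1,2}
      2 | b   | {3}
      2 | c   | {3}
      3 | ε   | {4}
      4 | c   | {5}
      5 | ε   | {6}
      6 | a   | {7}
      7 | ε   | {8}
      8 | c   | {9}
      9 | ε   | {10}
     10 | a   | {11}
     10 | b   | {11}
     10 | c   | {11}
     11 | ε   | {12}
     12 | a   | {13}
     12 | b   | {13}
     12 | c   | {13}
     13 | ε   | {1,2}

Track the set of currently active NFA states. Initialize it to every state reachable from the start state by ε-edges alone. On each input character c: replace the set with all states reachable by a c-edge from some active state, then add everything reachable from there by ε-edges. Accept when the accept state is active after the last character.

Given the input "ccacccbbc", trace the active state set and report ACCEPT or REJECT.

Answer: REJECT

Derivation:
S₀ = ε-closure({0}) = {0,1,2}
'c' @ 1: {3,4}
'c' @ 2: {5,6}
'a' @ 3: {7,8}
'c' @ 4: {9,10}
'c' @ 5: {11,12}
'c' @ 6: {1,2,13}  ✓accept
'b' @ 7: {3,4}
'b' @ 8: {}  — state set empty
rest 'c' ignored (set empty)
after full input: {}  (accept=1 not in)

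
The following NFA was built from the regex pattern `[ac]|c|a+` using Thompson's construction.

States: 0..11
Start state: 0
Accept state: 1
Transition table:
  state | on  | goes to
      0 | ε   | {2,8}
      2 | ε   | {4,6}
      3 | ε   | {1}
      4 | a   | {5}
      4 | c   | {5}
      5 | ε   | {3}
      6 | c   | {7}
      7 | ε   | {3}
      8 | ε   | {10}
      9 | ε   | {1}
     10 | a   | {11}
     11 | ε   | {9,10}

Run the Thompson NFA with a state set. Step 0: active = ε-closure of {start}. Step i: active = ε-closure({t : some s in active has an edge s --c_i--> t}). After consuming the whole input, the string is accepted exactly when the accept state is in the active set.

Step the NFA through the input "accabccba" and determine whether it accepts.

Answer: REJECT

Trace:
initial (ε-close {0}): {0,2,4,6,8,10}
'a' @ 1: {1,3,5,9,10,11}  [accepting]
'c' @ 2: {}  — no active states
rest 'cabccba' ignored (set empty)
after full input: {}  (accept=1 not in)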